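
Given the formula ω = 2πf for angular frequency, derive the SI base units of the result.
Units of each symbol in ω = 2πf:
  f (frequency): 1/s
  The factor 2π is dimensionless.

Multiplying the contributions: [1/s]
Adding exponents of each base unit: s: -1
SI base units of angular frequency: 1/s

Answer: 1/s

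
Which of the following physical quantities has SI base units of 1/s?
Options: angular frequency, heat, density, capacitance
Checking the SI base units of each option:
  angular frequency (ω = 2πf): 1/s  ✓ matches
  heat (Q = mcΔT): kg·m²/s²  ✗
  density (ρ = m/V): kg/m³  ✗
  capacitance (C = Q/V): s⁴·A²/(kg·m²)  ✗

Only angular frequency has units 1/s.

Answer: angular frequency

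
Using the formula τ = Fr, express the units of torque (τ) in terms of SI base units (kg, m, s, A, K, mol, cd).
Units of each symbol in τ = Fr:
  F (force): kg·m/s²
  r (lever arm): m

Multiplying the contributions: [kg·m/s²] · [m]
Adding exponents of each base unit: kg: 1, m: 2, s: -2
SI base units of torque: kg·m²/s²

Answer: kg·m²/s²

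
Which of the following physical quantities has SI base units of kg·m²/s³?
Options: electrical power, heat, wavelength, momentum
Checking the SI base units of each option:
  electrical power (P = IV): kg·m²/s³  ✓ matches
  heat (Q = mcΔT): kg·m²/s²  ✗
  wavelength (λ = v/f): m  ✗
  momentum (p = mv): kg·m/s  ✗

Only electrical power has units kg·m²/s³.

Answer: electrical power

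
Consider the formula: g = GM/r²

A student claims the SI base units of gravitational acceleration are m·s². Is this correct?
Units of each symbol in g = GM/r²:
  G (gravitational constant): m³/(kg·s²)
  M (mass): kg
  r (distance): m  → to the power 2 in the denominator, contributes 1/m²

Multiplying the contributions: [m³/(kg·s²)] · [kg] · [1/m²]
Adding exponents of each base unit: m: 1, s: -2
SI base units of gravitational acceleration: m/s²

The claimed units m·s² (exponents m: 1, s: 2) do not match the derived units m/s² (exponents m: 1, s: -2), so the claim is incorrect.

Answer: No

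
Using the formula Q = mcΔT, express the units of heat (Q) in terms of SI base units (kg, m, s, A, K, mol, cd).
Units of each symbol in Q = mcΔT:
  m (mass): kg
  c (specific heat capacity, in J/(kg·K)): m²/(s²·K)
  ΔT (temperature change): K

Multiplying the contributions: [kg] · [m²/(s²·K)] · [K]
Adding exponents of each base unit: kg: 1, m: 2, s: -2
SI base units of heat: kg·m²/s²

Answer: kg·m²/s²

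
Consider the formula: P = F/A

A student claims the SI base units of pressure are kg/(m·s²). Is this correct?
Units of each symbol in P = F/A:
  F (force): kg·m/s²
  A (area): m²  → in the denominator, contributes 1/m²

Multiplying the contributions: [kg·m/s²] · [1/m²]
Adding exponents of each base unit: kg: 1, m: -1, s: -2
SI base units of pressure: kg/(m·s²)

The claimed units kg/(m·s²) match the derived units, so the claim is correct.

Answer: Yes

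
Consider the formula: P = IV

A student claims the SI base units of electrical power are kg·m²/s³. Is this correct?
Units of each symbol in P = IV:
  I (current): A
  V (voltage, in volts): kg·m²/(s³·A)

Multiplying the contributions: [A] · [kg·m²/(s³·A)]
Adding exponents of each base unit: kg: 1, m: 2, s: -3
SI base units of electrical power: kg·m²/s³

The claimed units kg·m²/s³ match the derived units, so the claim is correct.

Answer: Yes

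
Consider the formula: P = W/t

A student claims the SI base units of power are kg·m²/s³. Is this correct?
Units of each symbol in P = W/t:
  W (work): kg·m²/s²
  t (time): s  → in the denominator, contributes 1/s

Multiplying the contributions: [kg·m²/s²] · [1/s]
Adding exponents of each base unit: kg: 1, m: 2, s: -3
SI base units of power: kg·m²/s³

The claimed units kg·m²/s³ match the derived units, so the claim is correct.

Answer: Yes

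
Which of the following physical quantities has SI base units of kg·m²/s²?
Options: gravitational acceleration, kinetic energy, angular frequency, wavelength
Checking the SI base units of each option:
  gravitational acceleration (g = GM/r²): m/s²  ✗
  kinetic energy (E = ½mv²): kg·m²/s²  ✓ matches
  angular frequency (ω = 2πf): 1/s  ✗
  wavelength (λ = v/f): m  ✗

Only kinetic energy has units kg·m²/s².

Answer: kinetic energy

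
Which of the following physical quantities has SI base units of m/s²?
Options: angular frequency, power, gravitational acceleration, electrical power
Checking the SI base units of each option:
  angular frequency (ω = 2πf): 1/s  ✗
  power (P = W/t): kg·m²/s³  ✗
  gravitational acceleration (g = GM/r²): m/s²  ✓ matches
  electrical power (P = IV): kg·m²/s³  ✗

Only gravitational acceleration has units m/s².

Answer: gravitational acceleration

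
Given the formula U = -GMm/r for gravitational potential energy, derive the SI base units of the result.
Units of each symbol in U = -GMm/r:
  G (gravitational constant): m³/(kg·s²)
  M (mass): kg
  m (mass): kg
  r (distance): m  → in the denominator, contributes 1/m
  The minus sign does not affect the units.

Multiplying the contributions: [m³/(kg·s²)] · [kg] · [kg] · [1/m]
Adding exponents of each base unit: kg: 1, m: 2, s: -2
SI base units of gravitational potential energy: kg·m²/s²

Answer: kg·m²/s²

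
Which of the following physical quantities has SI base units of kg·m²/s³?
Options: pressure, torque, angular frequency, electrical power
Checking the SI base units of each option:
  pressure (P = F/A): kg/(m·s²)  ✗
  torque (τ = Fr): kg·m²/s²  ✗
  angular frequency (ω = 2πf): 1/s  ✗
  electrical power (P = IV): kg·m²/s³  ✓ matches

Only electrical power has units kg·m²/s³.

Answer: electrical power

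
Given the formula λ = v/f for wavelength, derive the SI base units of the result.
Units of each symbol in λ = v/f:
  v (wave speed): m/s
  f (frequency): 1/s  → in the denominator, contributes s

Multiplying the contributions: [m/s] · [s]
Adding exponents of each base unit: m: 1
SI base units of wavelength: m

Answer: m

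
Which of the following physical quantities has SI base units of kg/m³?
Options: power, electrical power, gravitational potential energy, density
Checking the SI base units of each option:
  power (P = W/t): kg·m²/s³  ✗
  electrical power (P = IV): kg·m²/s³  ✗
  gravitational potential energy (U = -GMm/r): kg·m²/s²  ✗
  density (ρ = m/V): kg/m³  ✓ matches

Only density has units kg/m³.

Answer: density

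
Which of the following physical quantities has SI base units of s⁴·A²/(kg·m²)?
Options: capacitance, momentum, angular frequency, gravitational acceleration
Checking the SI base units of each option:
  capacitance (C = Q/V): s⁴·A²/(kg·m²)  ✓ matches
  momentum (p = mv): kg·m/s  ✗
  angular frequency (ω = 2πf): 1/s  ✗
  gravitational acceleration (g = GM/r²): m/s²  ✗

Only capacitance has units s⁴·A²/(kg·m²).

Answer: capacitance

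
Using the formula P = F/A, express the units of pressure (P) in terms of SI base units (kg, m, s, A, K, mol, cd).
Units of each symbol in P = F/A:
  F (force): kg·m/s²
  A (area): m²  → in the denominator, contributes 1/m²

Multiplying the contributions: [kg·m/s²] · [1/m²]
Adding exponents of each base unit: kg: 1, m: -1, s: -2
SI base units of pressure: kg/(m·s²)

Answer: kg/(m·s²)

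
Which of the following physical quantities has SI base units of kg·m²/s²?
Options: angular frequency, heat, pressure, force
Checking the SI base units of each option:
  angular frequency (ω = 2πf): 1/s  ✗
  heat (Q = mcΔT): kg·m²/s²  ✓ matches
  pressure (P = F/A): kg/(m·s²)  ✗
  force (F = ma): kg·m/s²  ✗

Only heat has units kg·m²/s².

Answer: heat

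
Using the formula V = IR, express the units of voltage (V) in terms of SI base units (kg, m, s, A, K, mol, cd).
Units of each symbol in V = IR:
  I (current): A
  R (resistance, in ohms): kg·m²/(s³·A²)

Multiplying the contributions: [A] · [kg·m²/(s³·A²)]
Adding exponents of each base unit: kg: 1, m: 2, s: -3, A: -1
SI base units of voltage: kg·m²/(s³·A)

Answer: kg·m²/(s³·A)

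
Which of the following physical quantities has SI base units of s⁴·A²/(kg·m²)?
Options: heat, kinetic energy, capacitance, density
Checking the SI base units of each option:
  heat (Q = mcΔT): kg·m²/s²  ✗
  kinetic energy (E = ½mv²): kg·m²/s²  ✗
  capacitance (C = Q/V): s⁴·A²/(kg·m²)  ✓ matches
  density (ρ = m/V): kg/m³  ✗

Only capacitance has units s⁴·A²/(kg·m²).

Answer: capacitance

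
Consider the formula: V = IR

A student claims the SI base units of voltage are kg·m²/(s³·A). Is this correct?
Units of each symbol in V = IR:
  I (current): A
  R (resistance, in ohms): kg·m²/(s³·A²)

Multiplying the contributions: [A] · [kg·m²/(s³·A²)]
Adding exponents of each base unit: kg: 1, m: 2, s: -3, A: -1
SI base units of voltage: kg·m²/(s³·A)

The claimed units kg·m²/(s³·A) match the derived units, so the claim is correct.

Answer: Yes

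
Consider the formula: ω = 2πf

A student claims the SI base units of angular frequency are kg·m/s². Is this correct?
Units of each symbol in ω = 2πf:
  f (frequency): 1/s
  The factor 2π is dimensionless.

Multiplying the contributions: [1/s]
Adding exponents of each base unit: s: -1
SI base units of angular frequency: 1/s

The claimed units kg·m/s² (exponents kg: 1, m: 1, s: -2) do not match the derived units 1/s (exponents s: -1), so the claim is incorrect.

Answer: No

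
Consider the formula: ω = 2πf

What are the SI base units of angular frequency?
Units of each symbol in ω = 2πf:
  f (frequency): 1/s
  The factor 2π is dimensionless.

Multiplying the contributions: [1/s]
Adding exponents of each base unit: s: -1
SI base units of angular frequency: 1/s

Answer: 1/s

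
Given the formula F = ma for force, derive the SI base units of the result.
Units of each symbol in F = ma:
  m (mass): kg
  a (acceleration): m/s²

Multiplying the contributions: [kg] · [m/s²]
Adding exponents of each base unit: kg: 1, m: 1, s: -2
SI base units of force: kg·m/s²

Answer: kg·m/s²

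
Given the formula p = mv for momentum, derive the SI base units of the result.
Units of each symbol in p = mv:
  m (mass): kg
  v (velocity): m/s

Multiplying the contributions: [kg] · [m/s]
Adding exponents of each base unit: kg: 1, m: 1, s: -1
SI base units of momentum: kg·m/s

Answer: kg·m/s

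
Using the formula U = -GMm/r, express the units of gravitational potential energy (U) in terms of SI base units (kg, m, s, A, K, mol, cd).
Units of each symbol in U = -GMm/r:
  G (gravitational constant): m³/(kg·s²)
  M (mass): kg
  m (mass): kg
  r (distance): m  → in the denominator, contributes 1/m
  The minus sign does not affect the units.

Multiplying the contributions: [m³/(kg·s²)] · [kg] · [kg] · [1/m]
Adding exponents of each base unit: kg: 1, m: 2, s: -2
SI base units of gravitational potential energy: kg·m²/s²

Answer: kg·m²/s²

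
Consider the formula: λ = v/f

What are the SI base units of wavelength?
Units of each symbol in λ = v/f:
  v (wave speed): m/s
  f (frequency): 1/s  → in the denominator, contributes s

Multiplying the contributions: [m/s] · [s]
Adding exponents of each base unit: m: 1
SI base units of wavelength: m

Answer: m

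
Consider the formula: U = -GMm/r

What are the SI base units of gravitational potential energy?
Units of each symbol in U = -GMm/r:
  G (gravitational constant): m³/(kg·s²)
  M (mass): kg
  m (mass): kg
  r (distance): m  → in the denominator, contributes 1/m
  The minus sign does not affect the units.

Multiplying the contributions: [m³/(kg·s²)] · [kg] · [kg] · [1/m]
Adding exponents of each base unit: kg: 1, m: 2, s: -2
SI base units of gravitational potential energy: kg·m²/s²

Answer: kg·m²/s²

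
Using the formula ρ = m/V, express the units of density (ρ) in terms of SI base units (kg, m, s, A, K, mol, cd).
Units of each symbol in ρ = m/V:
  m (mass): kg
  V (volume): m³  → in the denominator, contributes 1/m³

Multiplying the contributions: [kg] · [1/m³]
Adding exponents of each base unit: kg: 1, m: -3
SI base units of density: kg/m³

Answer: kg/m³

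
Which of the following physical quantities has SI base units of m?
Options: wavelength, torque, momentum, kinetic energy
Checking the SI base units of each option:
  wavelength (λ = v/f): m  ✓ matches
  torque (τ = Fr): kg·m²/s²  ✗
  momentum (p = mv): kg·m/s  ✗
  kinetic energy (E = ½mv²): kg·m²/s²  ✗

Only wavelength has units m.

Answer: wavelength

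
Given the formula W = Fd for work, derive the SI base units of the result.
Units of each symbol in W = Fd:
  F (force): kg·m/s²
  d (displacement): m

Multiplying the contributions: [kg·m/s²] · [m]
Adding exponents of each base unit: kg: 1, m: 2, s: -2
SI base units of work: kg·m²/s²

Answer: kg·m²/s²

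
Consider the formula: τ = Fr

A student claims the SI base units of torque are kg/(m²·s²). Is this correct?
Units of each symbol in τ = Fr:
  F (force): kg·m/s²
  r (lever arm): m

Multiplying the contributions: [kg·m/s²] · [m]
Adding exponents of each base unit: kg: 1, m: 2, s: -2
SI base units of torque: kg·m²/s²

The claimed units kg/(m²·s²) (exponents kg: 1, m: -2, s: -2) do not match the derived units kg·m²/s² (exponents kg: 1, m: 2, s: -2), so the claim is incorrect.

Answer: No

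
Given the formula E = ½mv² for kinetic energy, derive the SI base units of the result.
Units of each symbol in E = ½mv²:
  m (mass): kg
  v (speed): m/s  → to the power 2, contributes m²/s²
  The factor ½ is dimensionless.

Multiplying the contributions: [kg] · [m²/s²]
Adding exponents of each base unit: kg: 1, m: 2, s: -2
SI base units of kinetic energy: kg·m²/s²

Answer: kg·m²/s²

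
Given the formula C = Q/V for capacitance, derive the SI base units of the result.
Units of each symbol in C = Q/V:
  Q (charge, in coulombs): s·A
  V (voltage, in volts): kg·m²/(s³·A)  → in the denominator, contributes s³·A/(kg·m²)

Multiplying the contributions: [s·A] · [s³·A/(kg·m²)]
Adding exponents of each base unit: kg: -1, m: -2, s: 4, A: 2
SI base units of capacitance: s⁴·A²/(kg·m²)

Answer: s⁴·A²/(kg·m²)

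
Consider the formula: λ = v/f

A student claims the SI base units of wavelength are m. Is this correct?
Units of each symbol in λ = v/f:
  v (wave speed): m/s
  f (frequency): 1/s  → in the denominator, contributes s

Multiplying the contributions: [m/s] · [s]
Adding exponents of each base unit: m: 1
SI base units of wavelength: m

The claimed units m match the derived units, so the claim is correct.

Answer: Yes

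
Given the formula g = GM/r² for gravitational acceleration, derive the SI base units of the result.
Units of each symbol in g = GM/r²:
  G (gravitational constant): m³/(kg·s²)
  M (mass): kg
  r (distance): m  → to the power 2 in the denominator, contributes 1/m²

Multiplying the contributions: [m³/(kg·s²)] · [kg] · [1/m²]
Adding exponents of each base unit: m: 1, s: -2
SI base units of gravitational acceleration: m/s²

Answer: m/s²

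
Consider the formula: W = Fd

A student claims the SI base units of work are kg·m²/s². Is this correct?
Units of each symbol in W = Fd:
  F (force): kg·m/s²
  d (displacement): m

Multiplying the contributions: [kg·m/s²] · [m]
Adding exponents of each base unit: kg: 1, m: 2, s: -2
SI base units of work: kg·m²/s²

The claimed units kg·m²/s² match the derived units, so the claim is correct.

Answer: Yes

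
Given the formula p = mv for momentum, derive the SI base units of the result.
Units of each symbol in p = mv:
  m (mass): kg
  v (velocity): m/s

Multiplying the contributions: [kg] · [m/s]
Adding exponents of each base unit: kg: 1, m: 1, s: -1
SI base units of momentum: kg·m/s

Answer: kg·m/s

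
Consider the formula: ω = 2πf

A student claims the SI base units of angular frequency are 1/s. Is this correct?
Units of each symbol in ω = 2πf:
  f (frequency): 1/s
  The factor 2π is dimensionless.

Multiplying the contributions: [1/s]
Adding exponents of each base unit: s: -1
SI base units of angular frequency: 1/s

The claimed units 1/s match the derived units, so the claim is correct.

Answer: Yes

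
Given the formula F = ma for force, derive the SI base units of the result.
Units of each symbol in F = ma:
  m (mass): kg
  a (acceleration): m/s²

Multiplying the contributions: [kg] · [m/s²]
Adding exponents of each base unit: kg: 1, m: 1, s: -2
SI base units of force: kg·m/s²

Answer: kg·m/s²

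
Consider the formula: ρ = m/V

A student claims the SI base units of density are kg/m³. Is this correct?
Units of each symbol in ρ = m/V:
  m (mass): kg
  V (volume): m³  → in the denominator, contributes 1/m³

Multiplying the contributions: [kg] · [1/m³]
Adding exponents of each base unit: kg: 1, m: -3
SI base units of density: kg/m³

The claimed units kg/m³ match the derived units, so the claim is correct.

Answer: Yes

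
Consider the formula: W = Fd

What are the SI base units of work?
Units of each symbol in W = Fd:
  F (force): kg·m/s²
  d (displacement): m

Multiplying the contributions: [kg·m/s²] · [m]
Adding exponents of each base unit: kg: 1, m: 2, s: -2
SI base units of work: kg·m²/s²

Answer: kg·m²/s²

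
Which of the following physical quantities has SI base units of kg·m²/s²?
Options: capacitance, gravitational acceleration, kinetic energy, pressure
Checking the SI base units of each option:
  capacitance (C = Q/V): s⁴·A²/(kg·m²)  ✗
  gravitational acceleration (g = GM/r²): m/s²  ✗
  kinetic energy (E = ½mv²): kg·m²/s²  ✓ matches
  pressure (P = F/A): kg/(m·s²)  ✗

Only kinetic energy has units kg·m²/s².

Answer: kinetic energy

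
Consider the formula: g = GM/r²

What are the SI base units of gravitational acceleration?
Units of each symbol in g = GM/r²:
  G (gravitational constant): m³/(kg·s²)
  M (mass): kg
  r (distance): m  → to the power 2 in the denominator, contributes 1/m²

Multiplying the contributions: [m³/(kg·s²)] · [kg] · [1/m²]
Adding exponents of each base unit: m: 1, s: -2
SI base units of gravitational acceleration: m/s²

Answer: m/s²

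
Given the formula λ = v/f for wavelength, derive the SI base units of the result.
Units of each symbol in λ = v/f:
  v (wave speed): m/s
  f (frequency): 1/s  → in the denominator, contributes s

Multiplying the contributions: [m/s] · [s]
Adding exponents of each base unit: m: 1
SI base units of wavelength: m

Answer: m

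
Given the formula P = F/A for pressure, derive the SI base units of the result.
Units of each symbol in P = F/A:
  F (force): kg·m/s²
  A (area): m²  → in the denominator, contributes 1/m²

Multiplying the contributions: [kg·m/s²] · [1/m²]
Adding exponents of each base unit: kg: 1, m: -1, s: -2
SI base units of pressure: kg/(m·s²)

Answer: kg/(m·s²)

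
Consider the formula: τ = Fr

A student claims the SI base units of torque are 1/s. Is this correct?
Units of each symbol in τ = Fr:
  F (force): kg·m/s²
  r (lever arm): m

Multiplying the contributions: [kg·m/s²] · [m]
Adding exponents of each base unit: kg: 1, m: 2, s: -2
SI base units of torque: kg·m²/s²

The claimed units 1/s (exponents s: -1) do not match the derived units kg·m²/s² (exponents kg: 1, m: 2, s: -2), so the claim is incorrect.

Answer: No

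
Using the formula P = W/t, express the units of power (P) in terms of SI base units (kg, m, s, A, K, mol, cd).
Units of each symbol in P = W/t:
  W (work): kg·m²/s²
  t (time): s  → in the denominator, contributes 1/s

Multiplying the contributions: [kg·m²/s²] · [1/s]
Adding exponents of each base unit: kg: 1, m: 2, s: -3
SI base units of power: kg·m²/s³

Answer: kg·m²/s³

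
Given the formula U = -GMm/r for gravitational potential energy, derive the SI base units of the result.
Units of each symbol in U = -GMm/r:
  G (gravitational constant): m³/(kg·s²)
  M (mass): kg
  m (mass): kg
  r (distance): m  → in the denominator, contributes 1/m
  The minus sign does not affect the units.

Multiplying the contributions: [m³/(kg·s²)] · [kg] · [kg] · [1/m]
Adding exponents of each base unit: kg: 1, m: 2, s: -2
SI base units of gravitational potential energy: kg·m²/s²

Answer: kg·m²/s²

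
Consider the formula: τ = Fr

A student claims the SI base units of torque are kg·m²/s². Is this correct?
Units of each symbol in τ = Fr:
  F (force): kg·m/s²
  r (lever arm): m

Multiplying the contributions: [kg·m/s²] · [m]
Adding exponents of each base unit: kg: 1, m: 2, s: -2
SI base units of torque: kg·m²/s²

The claimed units kg·m²/s² match the derived units, so the claim is correct.

Answer: Yes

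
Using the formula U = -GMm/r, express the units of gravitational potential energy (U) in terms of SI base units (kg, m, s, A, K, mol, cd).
Units of each symbol in U = -GMm/r:
  G (gravitational constant): m³/(kg·s²)
  M (mass): kg
  m (mass): kg
  r (distance): m  → in the denominator, contributes 1/m
  The minus sign does not affect the units.

Multiplying the contributions: [m³/(kg·s²)] · [kg] · [kg] · [1/m]
Adding exponents of each base unit: kg: 1, m: 2, s: -2
SI base units of gravitational potential energy: kg·m²/s²

Answer: kg·m²/s²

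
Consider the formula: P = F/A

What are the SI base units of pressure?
Units of each symbol in P = F/A:
  F (force): kg·m/s²
  A (area): m²  → in the denominator, contributes 1/m²

Multiplying the contributions: [kg·m/s²] · [1/m²]
Adding exponents of each base unit: kg: 1, m: -1, s: -2
SI base units of pressure: kg/(m·s²)

Answer: kg/(m·s²)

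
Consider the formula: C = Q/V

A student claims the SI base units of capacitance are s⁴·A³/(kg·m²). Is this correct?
Units of each symbol in C = Q/V:
  Q (charge, in coulombs): s·A
  V (voltage, in volts): kg·m²/(s³·A)  → in the denominator, contributes s³·A/(kg·m²)

Multiplying the contributions: [s·A] · [s³·A/(kg·m²)]
Adding exponents of each base unit: kg: -1, m: -2, s: 4, A: 2
SI base units of capacitance: s⁴·A²/(kg·m²)

The claimed units s⁴·A³/(kg·m²) (exponents kg: -1, m: -2, s: 4, A: 3) do not match the derived units s⁴·A²/(kg·m²) (exponents kg: -1, m: -2, s: 4, A: 2), so the claim is incorrect.

Answer: No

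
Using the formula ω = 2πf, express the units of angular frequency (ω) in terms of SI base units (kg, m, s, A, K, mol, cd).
Units of each symbol in ω = 2πf:
  f (frequency): 1/s
  The factor 2π is dimensionless.

Multiplying the contributions: [1/s]
Adding exponents of each base unit: s: -1
SI base units of angular frequency: 1/s

Answer: 1/s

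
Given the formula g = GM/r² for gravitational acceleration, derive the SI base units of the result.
Units of each symbol in g = GM/r²:
  G (gravitational constant): m³/(kg·s²)
  M (mass): kg
  r (distance): m  → to the power 2 in the denominator, contributes 1/m²

Multiplying the contributions: [m³/(kg·s²)] · [kg] · [1/m²]
Adding exponents of each base unit: m: 1, s: -2
SI base units of gravitational acceleration: m/s²

Answer: m/s²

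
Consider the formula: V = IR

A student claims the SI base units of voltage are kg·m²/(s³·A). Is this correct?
Units of each symbol in V = IR:
  I (current): A
  R (resistance, in ohms): kg·m²/(s³·A²)

Multiplying the contributions: [A] · [kg·m²/(s³·A²)]
Adding exponents of each base unit: kg: 1, m: 2, s: -3, A: -1
SI base units of voltage: kg·m²/(s³·A)

The claimed units kg·m²/(s³·A) match the derived units, so the claim is correct.

Answer: Yes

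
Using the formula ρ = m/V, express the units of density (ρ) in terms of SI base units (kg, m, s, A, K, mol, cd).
Units of each symbol in ρ = m/V:
  m (mass): kg
  V (volume): m³  → in the denominator, contributes 1/m³

Multiplying the contributions: [kg] · [1/m³]
Adding exponents of each base unit: kg: 1, m: -3
SI base units of density: kg/m³

Answer: kg/m³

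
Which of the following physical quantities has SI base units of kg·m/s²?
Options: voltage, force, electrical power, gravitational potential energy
Checking the SI base units of each option:
  voltage (V = IR): kg·m²/(s³·A)  ✗
  force (F = ma): kg·m/s²  ✓ matches
  electrical power (P = IV): kg·m²/s³  ✗
  gravitational potential energy (U = -GMm/r): kg·m²/s²  ✗

Only force has units kg·m/s².

Answer: force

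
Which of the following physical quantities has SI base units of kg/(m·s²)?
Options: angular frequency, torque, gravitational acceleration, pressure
Checking the SI base units of each option:
  angular frequency (ω = 2πf): 1/s  ✗
  torque (τ = Fr): kg·m²/s²  ✗
  gravitational acceleration (g = GM/r²): m/s²  ✗
  pressure (P = F/A): kg/(m·s²)  ✓ matches

Only pressure has units kg/(m·s²).

Answer: pressure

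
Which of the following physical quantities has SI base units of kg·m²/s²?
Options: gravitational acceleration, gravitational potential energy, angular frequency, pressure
Checking the SI base units of each option:
  gravitational acceleration (g = GM/r²): m/s²  ✗
  gravitational potential energy (U = -GMm/r): kg·m²/s²  ✓ matches
  angular frequency (ω = 2πf): 1/s  ✗
  pressure (P = F/A): kg/(m·s²)  ✗

Only gravitational potential energy has units kg·m²/s².

Answer: gravitational potential energy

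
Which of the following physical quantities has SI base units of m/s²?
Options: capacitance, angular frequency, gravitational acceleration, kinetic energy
Checking the SI base units of each option:
  capacitance (C = Q/V): s⁴·A²/(kg·m²)  ✗
  angular frequency (ω = 2πf): 1/s  ✗
  gravitational acceleration (g = GM/r²): m/s²  ✓ matches
  kinetic energy (E = ½mv²): kg·m²/s²  ✗

Only gravitational acceleration has units m/s².

Answer: gravitational acceleration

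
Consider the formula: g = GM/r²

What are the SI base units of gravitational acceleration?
Units of each symbol in g = GM/r²:
  G (gravitational constant): m³/(kg·s²)
  M (mass): kg
  r (distance): m  → to the power 2 in the denominator, contributes 1/m²

Multiplying the contributions: [m³/(kg·s²)] · [kg] · [1/m²]
Adding exponents of each base unit: m: 1, s: -2
SI base units of gravitational acceleration: m/s²

Answer: m/s²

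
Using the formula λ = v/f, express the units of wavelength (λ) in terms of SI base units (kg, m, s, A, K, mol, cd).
Units of each symbol in λ = v/f:
  v (wave speed): m/s
  f (frequency): 1/s  → in the denominator, contributes s

Multiplying the contributions: [m/s] · [s]
Adding exponents of each base unit: m: 1
SI base units of wavelength: m

Answer: m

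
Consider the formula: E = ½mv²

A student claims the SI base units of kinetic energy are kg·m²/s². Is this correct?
Units of each symbol in E = ½mv²:
  m (mass): kg
  v (speed): m/s  → to the power 2, contributes m²/s²
  The factor ½ is dimensionless.

Multiplying the contributions: [kg] · [m²/s²]
Adding exponents of each base unit: kg: 1, m: 2, s: -2
SI base units of kinetic energy: kg·m²/s²

The claimed units kg·m²/s² match the derived units, so the claim is correct.

Answer: Yes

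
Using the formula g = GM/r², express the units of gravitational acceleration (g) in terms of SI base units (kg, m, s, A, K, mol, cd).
Units of each symbol in g = GM/r²:
  G (gravitational constant): m³/(kg·s²)
  M (mass): kg
  r (distance): m  → to the power 2 in the denominator, contributes 1/m²

Multiplying the contributions: [m³/(kg·s²)] · [kg] · [1/m²]
Adding exponents of each base unit: m: 1, s: -2
SI base units of gravitational acceleration: m/s²

Answer: m/s²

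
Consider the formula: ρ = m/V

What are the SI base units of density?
Units of each symbol in ρ = m/V:
  m (mass): kg
  V (volume): m³  → in the denominator, contributes 1/m³

Multiplying the contributions: [kg] · [1/m³]
Adding exponents of each base unit: kg: 1, m: -3
SI base units of density: kg/m³

Answer: kg/m³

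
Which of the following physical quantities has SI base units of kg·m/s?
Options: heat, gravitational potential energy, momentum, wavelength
Checking the SI base units of each option:
  heat (Q = mcΔT): kg·m²/s²  ✗
  gravitational potential energy (U = -GMm/r): kg·m²/s²  ✗
  momentum (p = mv): kg·m/s  ✓ matches
  wavelength (λ = v/f): m  ✗

Only momentum has units kg·m/s.

Answer: momentum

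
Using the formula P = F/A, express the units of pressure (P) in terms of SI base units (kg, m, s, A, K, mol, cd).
Units of each symbol in P = F/A:
  F (force): kg·m/s²
  A (area): m²  → in the denominator, contributes 1/m²

Multiplying the contributions: [kg·m/s²] · [1/m²]
Adding exponents of each base unit: kg: 1, m: -1, s: -2
SI base units of pressure: kg/(m·s²)

Answer: kg/(m·s²)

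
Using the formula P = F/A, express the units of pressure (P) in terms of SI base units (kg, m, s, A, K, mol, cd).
Units of each symbol in P = F/A:
  F (force): kg·m/s²
  A (area): m²  → in the denominator, contributes 1/m²

Multiplying the contributions: [kg·m/s²] · [1/m²]
Adding exponents of each base unit: kg: 1, m: -1, s: -2
SI base units of pressure: kg/(m·s²)

Answer: kg/(m·s²)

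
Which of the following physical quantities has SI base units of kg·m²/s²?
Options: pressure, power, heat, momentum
Checking the SI base units of each option:
  pressure (P = F/A): kg/(m·s²)  ✗
  power (P = W/t): kg·m²/s³  ✗
  heat (Q = mcΔT): kg·m²/s²  ✓ matches
  momentum (p = mv): kg·m/s  ✗

Only heat has units kg·m²/s².

Answer: heat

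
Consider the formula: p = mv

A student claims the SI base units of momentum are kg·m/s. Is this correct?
Units of each symbol in p = mv:
  m (mass): kg
  v (velocity): m/s

Multiplying the contributions: [kg] · [m/s]
Adding exponents of each base unit: kg: 1, m: 1, s: -1
SI base units of momentum: kg·m/s

The claimed units kg·m/s match the derived units, so the claim is correct.

Answer: Yes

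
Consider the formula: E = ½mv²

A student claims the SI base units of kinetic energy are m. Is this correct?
Units of each symbol in E = ½mv²:
  m (mass): kg
  v (speed): m/s  → to the power 2, contributes m²/s²
  The factor ½ is dimensionless.

Multiplying the contributions: [kg] · [m²/s²]
Adding exponents of each base unit: kg: 1, m: 2, s: -2
SI base units of kinetic energy: kg·m²/s²

The claimed units m (exponents m: 1) do not match the derived units kg·m²/s² (exponents kg: 1, m: 2, s: -2), so the claim is incorrect.

Answer: No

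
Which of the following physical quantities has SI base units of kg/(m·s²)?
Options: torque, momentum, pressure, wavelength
Checking the SI base units of each option:
  torque (τ = Fr): kg·m²/s²  ✗
  momentum (p = mv): kg·m/s  ✗
  pressure (P = F/A): kg/(m·s²)  ✓ matches
  wavelength (λ = v/f): m  ✗

Only pressure has units kg/(m·s²).

Answer: pressure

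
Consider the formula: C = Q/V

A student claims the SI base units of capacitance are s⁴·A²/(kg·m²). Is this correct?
Units of each symbol in C = Q/V:
  Q (charge, in coulombs): s·A
  V (voltage, in volts): kg·m²/(s³·A)  → in the denominator, contributes s³·A/(kg·m²)

Multiplying the contributions: [s·A] · [s³·A/(kg·m²)]
Adding exponents of each base unit: kg: -1, m: -2, s: 4, A: 2
SI base units of capacitance: s⁴·A²/(kg·m²)

The claimed units s⁴·A²/(kg·m²) match the derived units, so the claim is correct.

Answer: Yes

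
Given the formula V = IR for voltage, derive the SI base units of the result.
Units of each symbol in V = IR:
  I (current): A
  R (resistance, in ohms): kg·m²/(s³·A²)

Multiplying the contributions: [A] · [kg·m²/(s³·A²)]
Adding exponents of each base unit: kg: 1, m: 2, s: -3, A: -1
SI base units of voltage: kg·m²/(s³·A)

Answer: kg·m²/(s³·A)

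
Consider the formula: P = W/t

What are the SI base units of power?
Units of each symbol in P = W/t:
  W (work): kg·m²/s²
  t (time): s  → in the denominator, contributes 1/s

Multiplying the contributions: [kg·m²/s²] · [1/s]
Adding exponents of each base unit: kg: 1, m: 2, s: -3
SI base units of power: kg·m²/s³

Answer: kg·m²/s³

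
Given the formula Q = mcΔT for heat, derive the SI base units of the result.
Units of each symbol in Q = mcΔT:
  m (mass): kg
  c (specific heat capacity, in J/(kg·K)): m²/(s²·K)
  ΔT (temperature change): K

Multiplying the contributions: [kg] · [m²/(s²·K)] · [K]
Adding exponents of each base unit: kg: 1, m: 2, s: -2
SI base units of heat: kg·m²/s²

Answer: kg·m²/s²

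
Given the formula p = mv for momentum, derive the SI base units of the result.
Units of each symbol in p = mv:
  m (mass): kg
  v (velocity): m/s

Multiplying the contributions: [kg] · [m/s]
Adding exponents of each base unit: kg: 1, m: 1, s: -1
SI base units of momentum: kg·m/s

Answer: kg·m/s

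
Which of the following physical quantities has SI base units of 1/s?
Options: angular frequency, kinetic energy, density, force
Checking the SI base units of each option:
  angular frequency (ω = 2πf): 1/s  ✓ matches
  kinetic energy (E = ½mv²): kg·m²/s²  ✗
  density (ρ = m/V): kg/m³  ✗
  force (F = ma): kg·m/s²  ✗

Only angular frequency has units 1/s.

Answer: angular frequency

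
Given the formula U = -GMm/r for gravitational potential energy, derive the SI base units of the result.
Units of each symbol in U = -GMm/r:
  G (gravitational constant): m³/(kg·s²)
  M (mass): kg
  m (mass): kg
  r (distance): m  → in the denominator, contributes 1/m
  The minus sign does not affect the units.

Multiplying the contributions: [m³/(kg·s²)] · [kg] · [kg] · [1/m]
Adding exponents of each base unit: kg: 1, m: 2, s: -2
SI base units of gravitational potential energy: kg·m²/s²

Answer: kg·m²/s²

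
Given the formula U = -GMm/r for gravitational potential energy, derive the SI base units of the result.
Units of each symbol in U = -GMm/r:
  G (gravitational constant): m³/(kg·s²)
  M (mass): kg
  m (mass): kg
  r (distance): m  → in the denominator, contributes 1/m
  The minus sign does not affect the units.

Multiplying the contributions: [m³/(kg·s²)] · [kg] · [kg] · [1/m]
Adding exponents of each base unit: kg: 1, m: 2, s: -2
SI base units of gravitational potential energy: kg·m²/s²

Answer: kg·m²/s²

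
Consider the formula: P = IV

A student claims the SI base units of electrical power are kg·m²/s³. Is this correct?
Units of each symbol in P = IV:
  I (current): A
  V (voltage, in volts): kg·m²/(s³·A)

Multiplying the contributions: [A] · [kg·m²/(s³·A)]
Adding exponents of each base unit: kg: 1, m: 2, s: -3
SI base units of electrical power: kg·m²/s³

The claimed units kg·m²/s³ match the derived units, so the claim is correct.

Answer: Yes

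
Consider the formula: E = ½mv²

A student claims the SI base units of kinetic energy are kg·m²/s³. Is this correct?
Units of each symbol in E = ½mv²:
  m (mass): kg
  v (speed): m/s  → to the power 2, contributes m²/s²
  The factor ½ is dimensionless.

Multiplying the contributions: [kg] · [m²/s²]
Adding exponents of each base unit: kg: 1, m: 2, s: -2
SI base units of kinetic energy: kg·m²/s²

The claimed units kg·m²/s³ (exponents kg: 1, m: 2, s: -3) do not match the derived units kg·m²/s² (exponents kg: 1, m: 2, s: -2), so the claim is incorrect.

Answer: No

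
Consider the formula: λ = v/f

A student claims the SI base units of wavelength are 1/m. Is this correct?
Units of each symbol in λ = v/f:
  v (wave speed): m/s
  f (frequency): 1/s  → in the denominator, contributes s

Multiplying the contributions: [m/s] · [s]
Adding exponents of each base unit: m: 1
SI base units of wavelength: m

The claimed units 1/m (exponents m: -1) do not match the derived units m (exponents m: 1), so the claim is incorrect.

Answer: No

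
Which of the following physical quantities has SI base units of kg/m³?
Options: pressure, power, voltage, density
Checking the SI base units of each option:
  pressure (P = F/A): kg/(m·s²)  ✗
  power (P = W/t): kg·m²/s³  ✗
  voltage (V = IR): kg·m²/(s³·A)  ✗
  density (ρ = m/V): kg/m³  ✓ matches

Only density has units kg/m³.

Answer: density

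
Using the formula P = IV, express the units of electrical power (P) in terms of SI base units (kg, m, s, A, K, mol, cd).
Units of each symbol in P = IV:
  I (current): A
  V (voltage, in volts): kg·m²/(s³·A)

Multiplying the contributions: [A] · [kg·m²/(s³·A)]
Adding exponents of each base unit: kg: 1, m: 2, s: -3
SI base units of electrical power: kg·m²/s³

Answer: kg·m²/s³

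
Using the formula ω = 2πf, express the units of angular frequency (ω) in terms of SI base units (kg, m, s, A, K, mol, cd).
Units of each symbol in ω = 2πf:
  f (frequency): 1/s
  The factor 2π is dimensionless.

Multiplying the contributions: [1/s]
Adding exponents of each base unit: s: -1
SI base units of angular frequency: 1/s

Answer: 1/s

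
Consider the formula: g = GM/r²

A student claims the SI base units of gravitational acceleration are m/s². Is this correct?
Units of each symbol in g = GM/r²:
  G (gravitational constant): m³/(kg·s²)
  M (mass): kg
  r (distance): m  → to the power 2 in the denominator, contributes 1/m²

Multiplying the contributions: [m³/(kg·s²)] · [kg] · [1/m²]
Adding exponents of each base unit: m: 1, s: -2
SI base units of gravitational acceleration: m/s²

The claimed units m/s² match the derived units, so the claim is correct.

Answer: Yes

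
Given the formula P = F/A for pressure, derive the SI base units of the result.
Units of each symbol in P = F/A:
  F (force): kg·m/s²
  A (area): m²  → in the denominator, contributes 1/m²

Multiplying the contributions: [kg·m/s²] · [1/m²]
Adding exponents of each base unit: kg: 1, m: -1, s: -2
SI base units of pressure: kg/(m·s²)

Answer: kg/(m·s²)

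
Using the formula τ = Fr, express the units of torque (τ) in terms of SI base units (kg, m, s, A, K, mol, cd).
Units of each symbol in τ = Fr:
  F (force): kg·m/s²
  r (lever arm): m

Multiplying the contributions: [kg·m/s²] · [m]
Adding exponents of each base unit: kg: 1, m: 2, s: -2
SI base units of torque: kg·m²/s²

Answer: kg·m²/s²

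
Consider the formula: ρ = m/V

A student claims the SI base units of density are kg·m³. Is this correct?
Units of each symbol in ρ = m/V:
  m (mass): kg
  V (volume): m³  → in the denominator, contributes 1/m³

Multiplying the contributions: [kg] · [1/m³]
Adding exponents of each base unit: kg: 1, m: -3
SI base units of density: kg/m³

The claimed units kg·m³ (exponents kg: 1, m: 3) do not match the derived units kg/m³ (exponents kg: 1, m: -3), so the claim is incorrect.

Answer: No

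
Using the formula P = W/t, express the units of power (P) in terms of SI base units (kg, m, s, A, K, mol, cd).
Units of each symbol in P = W/t:
  W (work): kg·m²/s²
  t (time): s  → in the denominator, contributes 1/s

Multiplying the contributions: [kg·m²/s²] · [1/s]
Adding exponents of each base unit: kg: 1, m: 2, s: -3
SI base units of power: kg·m²/s³

Answer: kg·m²/s³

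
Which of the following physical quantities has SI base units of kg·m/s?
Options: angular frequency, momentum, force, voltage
Checking the SI base units of each option:
  angular frequency (ω = 2πf): 1/s  ✗
  momentum (p = mv): kg·m/s  ✓ matches
  force (F = ma): kg·m/s²  ✗
  voltage (V = IR): kg·m²/(s³·A)  ✗

Only momentum has units kg·m/s.

Answer: momentum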